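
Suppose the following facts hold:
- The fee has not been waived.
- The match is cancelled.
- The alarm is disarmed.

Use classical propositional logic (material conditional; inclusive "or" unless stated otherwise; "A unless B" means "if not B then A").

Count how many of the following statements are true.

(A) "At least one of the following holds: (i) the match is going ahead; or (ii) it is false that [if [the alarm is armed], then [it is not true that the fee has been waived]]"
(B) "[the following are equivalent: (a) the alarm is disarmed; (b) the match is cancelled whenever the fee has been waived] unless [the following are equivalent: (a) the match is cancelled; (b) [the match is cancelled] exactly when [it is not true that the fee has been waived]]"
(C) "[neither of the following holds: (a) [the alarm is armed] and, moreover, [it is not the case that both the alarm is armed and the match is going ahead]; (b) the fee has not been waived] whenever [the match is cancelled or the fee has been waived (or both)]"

Let Q = "the match is cancelled" (T), R = "the alarm is armed" (F), P = "the fee has been waived" (F).

(A): Formalization: ~Q | ~(R -> ~P)

~Q = ~T = F
~P = ~F = T
R -> ~P = F -> T = T
~(R -> ~P) = ~T = F
~Q | ~(R -> ~P) = F | F = F
Thus (A) is false.

(B): In symbols: (~R <-> (P -> Q)) | (Q <-> (Q <-> ~P))

~R = ~F = T
P -> Q = F -> T = T
~R <-> (P -> Q) = T <-> T = T
~P = ~F = T
Q <-> ~P = T <-> T = T
Q <-> (Q <-> ~P) = T <-> T = T
(~R <-> (P -> Q)) | (Q <-> (Q <-> ~P)) = T | T = T
So (B) is true.

(C): This is (Q | P) -> ((R & (R nand ~Q)) nor ~P).

Q | P = T | F = T
~Q = ~T = F
R nand ~Q = F nand F = T
R & (R nand ~Q) = F & T = F
~P = ~F = T
(R & (R nand ~Q)) nor ~P = F nor T = F
(Q | P) -> ((R & (R nand ~Q)) nor ~P) = T -> F = F
Thus (C) is false.

1 of the 3 statements is true.

1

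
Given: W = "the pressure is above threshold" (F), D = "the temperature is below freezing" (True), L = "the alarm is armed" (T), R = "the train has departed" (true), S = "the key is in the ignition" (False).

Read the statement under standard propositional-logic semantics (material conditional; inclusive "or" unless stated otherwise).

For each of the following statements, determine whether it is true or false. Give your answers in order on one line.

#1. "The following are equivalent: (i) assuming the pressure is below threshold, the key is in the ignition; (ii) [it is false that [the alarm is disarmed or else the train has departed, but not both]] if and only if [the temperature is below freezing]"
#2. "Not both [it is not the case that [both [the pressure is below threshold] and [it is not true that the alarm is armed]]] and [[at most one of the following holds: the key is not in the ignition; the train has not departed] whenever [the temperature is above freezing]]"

#1: Parsed as (¬W → S) ↔ (¬(¬L ⊕ R) ↔ D)

¬W = ¬F = T
¬W → S = T → F = F
¬L = ¬T = F
¬L ⊕ R = F ⊕ T = T
¬(¬L ⊕ R) = ¬T = F
¬(¬L ⊕ R) ↔ D = F ↔ T = F
(¬W → S) ↔ (¬(¬L ⊕ R) ↔ D) = F ↔ F = T
Thus #1 is true.

#2: This is ¬(¬W ∧ ¬L) ↑ (¬D → (¬S ↑ ¬R)).

¬W = ¬F = T
¬L = ¬T = F
¬W ∧ ¬L = T ∧ F = F
¬(¬W ∧ ¬L) = ¬F = T
¬D = ¬T = F
¬S = ¬F = T
¬R = ¬T = F
¬S ↑ ¬R = T ↑ F = T
¬D → (¬S ↑ ¬R) = F → T = T
¬(¬W ∧ ¬L) ↑ (¬D → (¬S ↑ ¬R)) = T ↑ T = F
So #2 is false.

#1 True; #2 False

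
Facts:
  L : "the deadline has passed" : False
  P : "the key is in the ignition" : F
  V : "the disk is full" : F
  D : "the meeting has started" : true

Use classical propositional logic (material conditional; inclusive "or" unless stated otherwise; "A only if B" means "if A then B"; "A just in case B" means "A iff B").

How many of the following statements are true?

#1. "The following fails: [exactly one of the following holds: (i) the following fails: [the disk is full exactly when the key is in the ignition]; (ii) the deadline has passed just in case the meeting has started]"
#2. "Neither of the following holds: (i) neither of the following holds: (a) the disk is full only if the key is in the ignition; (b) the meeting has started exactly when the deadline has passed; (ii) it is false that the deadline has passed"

1

#1: Formalization: ¬(¬(V ↔ P) ⊕ (L ↔ D))

V ↔ P = F ↔ F = T
¬(V ↔ P) = ¬T = F
L ↔ D = F ↔ T = F
¬(V ↔ P) ⊕ (L ↔ D) = F ⊕ F = F
¬(¬(V ↔ P) ⊕ (L ↔ D)) = ¬F = T
Thus #1 is true.

#2: In symbols: ((V → P) ↓ (D ↔ L)) ↓ ¬L

V → P = F → F = T
D ↔ L = T ↔ F = F
(V → P) ↓ (D ↔ L) = T ↓ F = F
¬L = ¬F = T
((V → P) ↓ (D ↔ L)) ↓ ¬L = F ↓ T = F
Hence #2 is false.

Count: 1.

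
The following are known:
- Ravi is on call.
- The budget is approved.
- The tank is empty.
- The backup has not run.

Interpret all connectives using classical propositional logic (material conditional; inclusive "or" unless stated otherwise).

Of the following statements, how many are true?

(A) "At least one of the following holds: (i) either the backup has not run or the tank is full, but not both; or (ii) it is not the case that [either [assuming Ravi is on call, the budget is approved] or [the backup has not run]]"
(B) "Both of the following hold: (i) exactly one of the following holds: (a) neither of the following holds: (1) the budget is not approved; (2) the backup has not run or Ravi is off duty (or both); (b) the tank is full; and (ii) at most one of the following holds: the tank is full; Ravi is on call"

1

Let K = "the backup has run" (F), L = "the tank is full" (F), M = "Ravi is on call" (T), G = "the budget is approved" (T).

(A): Formalization: (~K xor L) | ~((M -> G) | ~K)

~K = ~F = T
~K xor L = T xor F = T
M -> G = T -> T = T
~K = ~F = T
(M -> G) | ~K = T | T = T
~((M -> G) | ~K) = ~T = F
(~K xor L) | ~((M -> G) | ~K) = T | F = T
So (A) is true.

(B): In symbols: ((~G nor (~K | ~M)) xor L) & (L nand M)

~G = ~T = F
~K = ~F = T
~M = ~T = F
~K | ~M = T | F = T
~G nor (~K | ~M) = F nor T = F
(~G nor (~K | ~M)) xor L = F xor F = F
L nand M = F nand T = T
((~G nor (~K | ~M)) xor L) & (L nand M) = F & T = F
Hence (B) is false.

1 of the 2 statements is true.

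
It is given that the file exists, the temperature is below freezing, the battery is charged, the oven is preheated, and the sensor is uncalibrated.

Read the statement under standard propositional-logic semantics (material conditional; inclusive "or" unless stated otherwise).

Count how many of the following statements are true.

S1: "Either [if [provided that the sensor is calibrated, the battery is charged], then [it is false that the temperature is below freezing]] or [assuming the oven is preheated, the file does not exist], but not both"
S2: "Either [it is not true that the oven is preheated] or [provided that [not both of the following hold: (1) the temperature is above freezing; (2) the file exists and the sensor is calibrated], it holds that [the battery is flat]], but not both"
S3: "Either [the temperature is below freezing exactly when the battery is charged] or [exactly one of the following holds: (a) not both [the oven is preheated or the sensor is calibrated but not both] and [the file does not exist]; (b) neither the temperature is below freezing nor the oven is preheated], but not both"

0

Let U = "the sensor is calibrated" (F), R = "the battery is charged" (T), Q = "the temperature is below freezing" (T), S = "the oven is preheated" (T), P = "the file exists" (T).

S1: This is ((U → R) → ¬Q) ⊕ (S → ¬P).

U → R = F → T = T
¬Q = ¬T = F
(U → R) → ¬Q = T → F = F
¬P = ¬T = F
S → ¬P = T → F = F
((U → R) → ¬Q) ⊕ (S → ¬P) = F ⊕ F = F
Hence S1 is false.

S2: Formalization: ¬S ⊕ ((¬Q ↑ (P ∧ U)) → ¬R)

¬S = ¬T = F
¬Q = ¬T = F
P ∧ U = T ∧ F = F
¬Q ↑ (P ∧ U) = F ↑ F = T
¬R = ¬T = F
(¬Q ↑ (P ∧ U)) → ¬R = T → F = F
¬S ⊕ ((¬Q ↑ (P ∧ U)) → ¬R) = F ⊕ F = F
Thus S2 is false.

S3: This is (Q ↔ R) ⊕ (((S ⊕ U) ↑ ¬P) ⊕ (Q ↓ S)).

Q ↔ R = T ↔ T = T
S ⊕ U = T ⊕ F = T
¬P = ¬T = F
(S ⊕ U) ↑ ¬P = T ↑ F = T
Q ↓ S = T ↓ T = F
((S ⊕ U) ↑ ¬P) ⊕ (Q ↓ S) = T ⊕ F = T
(Q ↔ R) ⊕ (((S ⊕ U) ↑ ¬P) ⊕ (Q ↓ S)) = T ⊕ T = F
Hence S3 is false.

0 of the 3 statements are true (none).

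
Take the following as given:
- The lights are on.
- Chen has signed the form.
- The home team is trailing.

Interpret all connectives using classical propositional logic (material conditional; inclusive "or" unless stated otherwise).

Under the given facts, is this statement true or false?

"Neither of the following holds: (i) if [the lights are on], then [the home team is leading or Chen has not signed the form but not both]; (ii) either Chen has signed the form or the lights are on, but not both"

Let V = "the lights are on" (True), R = "the home team is leading" (False), M = "Chen has signed the form" (True).
Parsed as (V -> (R xor not M)) nor (M xor V)

not M = not True = False
R xor not M = False xor False = False
V -> (R xor not M) = True -> False = False
M xor V = True xor True = False
(V -> (R xor not M)) nor (M xor V) = False nor False = True

true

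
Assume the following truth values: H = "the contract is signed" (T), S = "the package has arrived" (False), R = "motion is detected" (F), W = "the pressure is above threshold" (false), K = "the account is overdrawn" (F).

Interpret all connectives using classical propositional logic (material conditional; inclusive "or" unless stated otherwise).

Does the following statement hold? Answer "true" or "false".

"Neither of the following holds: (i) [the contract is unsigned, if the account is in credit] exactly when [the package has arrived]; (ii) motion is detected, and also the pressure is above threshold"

Parsed as ((not K -> not H) iff S) nor (R and W)

not K = not False = True
not H = not True = False
not K -> not H = True -> False = False
(not K -> not H) iff S = False iff False = True
R and W = False and False = False
((not K -> not H) iff S) nor (R and W) = True nor False = False

The statement is false.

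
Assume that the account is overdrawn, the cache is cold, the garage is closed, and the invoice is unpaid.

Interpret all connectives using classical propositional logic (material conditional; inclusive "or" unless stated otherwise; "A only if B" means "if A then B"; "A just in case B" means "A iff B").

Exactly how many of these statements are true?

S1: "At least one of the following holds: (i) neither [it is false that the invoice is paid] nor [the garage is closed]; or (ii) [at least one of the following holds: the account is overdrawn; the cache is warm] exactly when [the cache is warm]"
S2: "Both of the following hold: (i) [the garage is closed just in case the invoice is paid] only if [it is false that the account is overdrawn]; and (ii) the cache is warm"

0

Let V = "the invoice is paid" (F), W = "the garage is closed" (T), N = "the account is overdrawn" (T), S = "the cache is warm" (F).

S1: Parsed as (¬V ↓ W) ∨ ((N ∨ S) ↔ S)

¬V = ¬F = T
¬V ↓ W = T ↓ T = F
N ∨ S = T ∨ F = T
(N ∨ S) ↔ S = T ↔ F = F
(¬V ↓ W) ∨ ((N ∨ S) ↔ S) = F ∨ F = F
Thus S1 is false.

S2: This is ((W ↔ V) → ¬N) ∧ S.

W ↔ V = T ↔ F = F
¬N = ¬T = F
(W ↔ V) → ¬N = F → F = T
((W ↔ V) → ¬N) ∧ S = T ∧ F = F
Thus S2 is false.

0 of the 2 statements are true (none).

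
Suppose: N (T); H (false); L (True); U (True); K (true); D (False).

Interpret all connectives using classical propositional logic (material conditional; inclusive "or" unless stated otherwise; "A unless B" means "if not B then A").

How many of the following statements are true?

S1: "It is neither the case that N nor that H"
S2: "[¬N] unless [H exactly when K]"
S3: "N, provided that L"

1

S1: This is N ↓ H.

N ↓ H = T ↓ F = F
Hence S1 is false.

S2: In symbols: ¬N ∨ (H ↔ K)

¬N = ¬T = F
H ↔ K = F ↔ T = F
¬N ∨ (H ↔ K) = F ∨ F = F
So S2 is false.

S3: This is L → N.

L → N = T → T = T
So S3 is true.

1 of the 3 statements is true.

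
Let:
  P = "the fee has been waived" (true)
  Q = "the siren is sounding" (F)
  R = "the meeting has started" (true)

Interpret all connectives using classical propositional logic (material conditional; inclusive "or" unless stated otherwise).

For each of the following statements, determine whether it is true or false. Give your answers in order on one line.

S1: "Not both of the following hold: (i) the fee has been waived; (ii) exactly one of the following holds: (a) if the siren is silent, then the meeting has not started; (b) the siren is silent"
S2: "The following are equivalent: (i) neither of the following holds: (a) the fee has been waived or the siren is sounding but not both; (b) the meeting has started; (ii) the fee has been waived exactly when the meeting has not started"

S1: Parsed as P nand ((~Q -> ~R) xor ~Q)

~Q = ~F = T
~R = ~T = F
~Q -> ~R = T -> F = F
~Q = ~F = T
(~Q -> ~R) xor ~Q = F xor T = T
P nand ((~Q -> ~R) xor ~Q) = T nand T = F
Thus S1 is false.

S2: This is ((P xor Q) nor R) <-> (P <-> ~R).

P xor Q = T xor F = T
(P xor Q) nor R = T nor T = F
~R = ~T = F
P <-> ~R = T <-> F = F
((P xor Q) nor R) <-> (P <-> ~R) = F <-> F = T
Thus S2 is true.

S1 false, S2 true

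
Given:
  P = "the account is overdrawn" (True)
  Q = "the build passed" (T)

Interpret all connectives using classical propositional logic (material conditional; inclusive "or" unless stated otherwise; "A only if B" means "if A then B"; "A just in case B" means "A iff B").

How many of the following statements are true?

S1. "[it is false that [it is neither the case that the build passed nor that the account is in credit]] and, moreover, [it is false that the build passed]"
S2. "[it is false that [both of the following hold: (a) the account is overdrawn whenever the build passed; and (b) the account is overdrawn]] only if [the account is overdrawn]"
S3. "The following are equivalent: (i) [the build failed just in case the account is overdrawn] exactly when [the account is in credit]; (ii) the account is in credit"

S1: In symbols: ¬(Q ↓ ¬P) ∧ ¬Q

¬P = ¬T = F
Q ↓ ¬P = T ↓ F = F
¬(Q ↓ ¬P) = ¬F = T
¬Q = ¬T = F
¬(Q ↓ ¬P) ∧ ¬Q = T ∧ F = F
Thus S1 is false.

S2: In symbols: ¬((Q → P) ∧ P) → P

Q → P = T → T = T
(Q → P) ∧ P = T ∧ T = T
¬((Q → P) ∧ P) = ¬T = F
¬((Q → P) ∧ P) → P = F → T = T
Thus S2 is true.

S3: In symbols: ((¬Q ↔ P) ↔ ¬P) ↔ ¬P

¬Q = ¬T = F
¬Q ↔ P = F ↔ T = F
¬P = ¬T = F
(¬Q ↔ P) ↔ ¬P = F ↔ F = T
¬P = ¬T = F
((¬Q ↔ P) ↔ ¬P) ↔ ¬P = T ↔ F = F
Thus S3 is false.

1 of the 3 statements is true (S2).

1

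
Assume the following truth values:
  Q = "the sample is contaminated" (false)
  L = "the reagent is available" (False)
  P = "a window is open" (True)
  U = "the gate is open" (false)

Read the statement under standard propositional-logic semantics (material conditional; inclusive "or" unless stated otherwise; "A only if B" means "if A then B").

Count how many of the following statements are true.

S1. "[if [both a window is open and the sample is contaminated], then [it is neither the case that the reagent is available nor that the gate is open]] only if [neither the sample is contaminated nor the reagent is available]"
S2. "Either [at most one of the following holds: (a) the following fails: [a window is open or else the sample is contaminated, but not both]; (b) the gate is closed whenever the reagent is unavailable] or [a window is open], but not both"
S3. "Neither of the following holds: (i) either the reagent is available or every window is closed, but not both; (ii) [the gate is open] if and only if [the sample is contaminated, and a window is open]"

S1: This is ((P ∧ Q) → (L ↓ U)) → (Q ↓ L).

P ∧ Q = T ∧ F = F
L ↓ U = F ↓ F = T
(P ∧ Q) → (L ↓ U) = F → T = T
Q ↓ L = F ↓ F = T
((P ∧ Q) → (L ↓ U)) → (Q ↓ L) = T → T = T
Hence S1 is true.

S2: In symbols: (¬(P ⊕ Q) ↑ (¬L → ¬U)) ⊕ P

P ⊕ Q = T ⊕ F = T
¬(P ⊕ Q) = ¬T = F
¬L = ¬F = T
¬U = ¬F = T
¬L → ¬U = T → T = T
¬(P ⊕ Q) ↑ (¬L → ¬U) = F ↑ T = T
(¬(P ⊕ Q) ↑ (¬L → ¬U)) ⊕ P = T ⊕ T = F
Thus S2 is false.

S3: Parsed as (L ⊕ ¬P) ↓ (U ↔ (Q ∧ P))

¬P = ¬T = F
L ⊕ ¬P = F ⊕ F = F
Q ∧ P = F ∧ T = F
U ↔ (Q ∧ P) = F ↔ F = T
(L ⊕ ¬P) ↓ (U ↔ (Q ∧ P)) = F ↓ T = F
Hence S3 is false.

True statements: 1.

1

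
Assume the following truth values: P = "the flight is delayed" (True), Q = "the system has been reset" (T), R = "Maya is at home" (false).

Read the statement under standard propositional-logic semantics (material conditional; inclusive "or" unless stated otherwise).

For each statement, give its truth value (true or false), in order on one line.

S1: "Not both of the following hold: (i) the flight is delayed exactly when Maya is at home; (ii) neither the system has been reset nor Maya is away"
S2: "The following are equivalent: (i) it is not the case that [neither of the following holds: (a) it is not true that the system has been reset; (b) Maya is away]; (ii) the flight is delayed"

S1 True, S2 True

S1: In symbols: (P ↔ R) ↑ (Q ↓ ¬R)

P ↔ R = T ↔ F = F
¬R = ¬F = T
Q ↓ ¬R = T ↓ T = F
(P ↔ R) ↑ (Q ↓ ¬R) = F ↑ F = T
Thus S1 is true.

S2: This is ¬(¬Q ↓ ¬R) ↔ P.

¬Q = ¬T = F
¬R = ¬F = T
¬Q ↓ ¬R = F ↓ T = F
¬(¬Q ↓ ¬R) = ¬F = T
¬(¬Q ↓ ¬R) ↔ P = T ↔ T = T
Thus S2 is true.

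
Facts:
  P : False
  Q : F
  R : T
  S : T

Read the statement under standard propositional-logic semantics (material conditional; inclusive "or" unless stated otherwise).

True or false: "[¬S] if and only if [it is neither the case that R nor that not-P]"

True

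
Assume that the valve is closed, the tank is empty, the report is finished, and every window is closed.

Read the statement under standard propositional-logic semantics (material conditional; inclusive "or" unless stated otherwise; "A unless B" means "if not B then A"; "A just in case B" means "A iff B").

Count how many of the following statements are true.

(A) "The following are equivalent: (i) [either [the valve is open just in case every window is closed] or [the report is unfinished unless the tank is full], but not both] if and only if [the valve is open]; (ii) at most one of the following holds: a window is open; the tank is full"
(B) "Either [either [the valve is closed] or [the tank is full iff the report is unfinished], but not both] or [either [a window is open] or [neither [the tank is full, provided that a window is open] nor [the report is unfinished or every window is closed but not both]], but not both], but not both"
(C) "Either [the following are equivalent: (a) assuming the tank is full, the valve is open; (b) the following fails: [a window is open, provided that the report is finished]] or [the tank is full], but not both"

Let P = "the valve is open" (F), S = "a window is open" (F), R = "the report is finished" (T), Q = "the tank is full" (F).

(A): Parsed as (((P ↔ ¬S) ⊕ (¬R ∨ Q)) ↔ P) ↔ (S ↑ Q)

¬S = ¬F = T
P ↔ ¬S = F ↔ T = F
¬R = ¬T = F
¬R ∨ Q = F ∨ F = F
(P ↔ ¬S) ⊕ (¬R ∨ Q) = F ⊕ F = F
((P ↔ ¬S) ⊕ (¬R ∨ Q)) ↔ P = F ↔ F = T
S ↑ Q = F ↑ F = T
(((P ↔ ¬S) ⊕ (¬R ∨ Q)) ↔ P) ↔ (S ↑ Q) = T ↔ T = T
So (A) is true.

(B): Formalization: (¬P ⊕ (Q ↔ ¬R)) ⊕ (S ⊕ ((S → Q) ↓ (¬R ⊕ ¬S)))

¬P = ¬F = T
¬R = ¬T = F
Q ↔ ¬R = F ↔ F = T
¬P ⊕ (Q ↔ ¬R) = T ⊕ T = F
S → Q = F → F = T
¬R = ¬T = F
¬S = ¬F = T
¬R ⊕ ¬S = F ⊕ T = T
(S → Q) ↓ (¬R ⊕ ¬S) = T ↓ T = F
S ⊕ ((S → Q) ↓ (¬R ⊕ ¬S)) = F ⊕ F = F
(¬P ⊕ (Q ↔ ¬R)) ⊕ (S ⊕ ((S → Q) ↓ (¬R ⊕ ¬S))) = F ⊕ F = F
Thus (B) is false.

(C): This is ((Q → P) ↔ ¬(R → S)) ⊕ Q.

Q → P = F → F = T
R → S = T → F = F
¬(R → S) = ¬F = T
(Q → P) ↔ ¬(R → S) = T ↔ T = T
((Q → P) ↔ ¬(R → S)) ⊕ Q = T ⊕ F = T
So (C) is true.

Count: 2.

2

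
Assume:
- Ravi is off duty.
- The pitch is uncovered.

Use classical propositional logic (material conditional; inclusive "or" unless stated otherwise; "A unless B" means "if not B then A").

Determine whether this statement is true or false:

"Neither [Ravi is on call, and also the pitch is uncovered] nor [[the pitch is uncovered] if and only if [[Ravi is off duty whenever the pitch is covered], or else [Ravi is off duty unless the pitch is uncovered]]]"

false

Let P = "Ravi is on call" (F), Q = "the pitch is covered" (F).
Parsed as (P ∧ ¬Q) ↓ (¬Q ↔ ((Q → ¬P) ∨ (¬P ∨ ¬Q)))

¬Q = ¬F = T
P ∧ ¬Q = F ∧ T = F
¬Q = ¬F = T
¬P = ¬F = T
Q → ¬P = F → T = T
¬P = ¬F = T
¬Q = ¬F = T
¬P ∨ ¬Q = T ∨ T = T
(Q → ¬P) ∨ (¬P ∨ ¬Q) = T ∨ T = T
¬Q ↔ ((Q → ¬P) ∨ (¬P ∨ ¬Q)) = T ↔ T = T
(P ∧ ¬Q) ↓ (¬Q ↔ ((Q → ¬P) ∨ (¬P ∨ ¬Q))) = F ↓ T = F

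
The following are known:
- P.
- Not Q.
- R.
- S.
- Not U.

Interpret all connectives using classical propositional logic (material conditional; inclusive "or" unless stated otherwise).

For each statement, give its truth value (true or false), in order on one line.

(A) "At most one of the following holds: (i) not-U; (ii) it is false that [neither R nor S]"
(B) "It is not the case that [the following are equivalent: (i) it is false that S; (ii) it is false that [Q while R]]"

(A) false; (B) true

(A): This is not U nand not (R nor S).

not U = not False = True
R nor S = True nor True = False
not (R nor S) = not False = True
not U nand not (R nor S) = True nand True = False
Hence (A) is false.

(B): Formalization: not (not S iff not (Q and R))

not S = not True = False
Q and R = False and True = False
not (Q and R) = not False = True
not S iff not (Q and R) = False iff True = False
not (not S iff not (Q and R)) = not False = True
So (B) is true.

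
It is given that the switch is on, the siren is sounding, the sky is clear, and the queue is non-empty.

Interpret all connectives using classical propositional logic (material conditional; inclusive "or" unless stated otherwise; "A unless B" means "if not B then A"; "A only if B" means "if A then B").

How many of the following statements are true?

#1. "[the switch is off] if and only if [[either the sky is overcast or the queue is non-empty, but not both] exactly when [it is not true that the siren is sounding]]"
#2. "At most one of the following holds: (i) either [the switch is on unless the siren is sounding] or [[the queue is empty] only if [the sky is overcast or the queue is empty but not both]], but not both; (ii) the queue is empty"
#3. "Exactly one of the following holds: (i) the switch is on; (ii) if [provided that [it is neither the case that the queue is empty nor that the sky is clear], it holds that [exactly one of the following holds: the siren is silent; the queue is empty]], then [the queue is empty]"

3

Let S = "the switch is on" (True), H = "the sky is overcast" (False), W = "the queue is empty" (False), V = "the siren is sounding" (True).

#1: In symbols: not S iff ((H xor not W) iff not V)

not S = not True = False
not W = not False = True
H xor not W = False xor True = True
not V = not True = False
(H xor not W) iff not V = True iff False = False
not S iff ((H xor not W) iff not V) = False iff False = True
So #1 is true.

#2: Parsed as ((S or V) xor (W -> (H xor W))) nand W

S or V = True or True = True
H xor W = False xor False = False
W -> (H xor W) = False -> False = True
(S or V) xor (W -> (H xor W)) = True xor True = False
((S or V) xor (W -> (H xor W))) nand W = False nand False = True
So #2 is true.

#3: Parsed as S xor (((W nor not H) -> (not V xor W)) -> W)

not H = not False = True
W nor not H = False nor True = False
not V = not True = False
not V xor W = False xor False = False
(W nor not H) -> (not V xor W) = False -> False = True
((W nor not H) -> (not V xor W)) -> W = True -> False = False
S xor (((W nor not H) -> (not V xor W)) -> W) = True xor False = True
Hence #3 is true.

True statements: 3 (#1, #2, #3).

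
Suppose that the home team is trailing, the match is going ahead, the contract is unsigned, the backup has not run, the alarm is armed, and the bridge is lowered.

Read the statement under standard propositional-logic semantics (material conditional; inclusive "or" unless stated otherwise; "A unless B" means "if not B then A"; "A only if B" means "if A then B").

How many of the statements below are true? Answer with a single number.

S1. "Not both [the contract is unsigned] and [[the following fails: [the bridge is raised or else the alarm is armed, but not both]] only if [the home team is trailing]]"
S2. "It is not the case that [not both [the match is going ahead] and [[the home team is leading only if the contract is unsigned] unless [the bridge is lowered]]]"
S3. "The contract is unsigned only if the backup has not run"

2

Let R = "the contract is signed" (False), V = "the bridge is raised" (False), U = "the alarm is armed" (True), P = "the home team is leading" (False), Q = "the match is cancelled" (False), S = "the backup has run" (False).

S1: Parsed as not R nand (not (V xor U) -> not P)

not R = not False = True
V xor U = False xor True = True
not (V xor U) = not True = False
not P = not False = True
not (V xor U) -> not P = False -> True = True
not R nand (not (V xor U) -> not P) = True nand True = False
So S1 is false.

S2: This is not (not Q nand ((P -> not R) or not V)).

not Q = not False = True
not R = not False = True
P -> not R = False -> True = True
not V = not False = True
(P -> not R) or not V = True or True = True
not Q nand ((P -> not R) or not V) = True nand True = False
not (not Q nand ((P -> not R) or not V)) = not False = True
So S2 is true.

S3: Parsed as not R -> not S

not R = not False = True
not S = not False = True
not R -> not S = True -> True = True
Hence S3 is true.

Count: 2.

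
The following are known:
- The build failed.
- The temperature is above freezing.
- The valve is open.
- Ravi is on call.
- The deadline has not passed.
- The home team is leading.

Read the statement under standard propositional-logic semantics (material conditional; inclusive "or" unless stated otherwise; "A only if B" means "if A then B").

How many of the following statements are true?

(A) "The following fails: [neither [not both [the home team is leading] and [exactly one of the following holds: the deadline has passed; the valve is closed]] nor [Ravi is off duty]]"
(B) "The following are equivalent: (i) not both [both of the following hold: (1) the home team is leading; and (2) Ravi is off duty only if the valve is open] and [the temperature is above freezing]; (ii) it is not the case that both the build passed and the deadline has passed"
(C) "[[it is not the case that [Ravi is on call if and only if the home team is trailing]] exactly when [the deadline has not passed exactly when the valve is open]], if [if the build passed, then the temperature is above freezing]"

2

Let Q = "the home team is leading" (True), H = "the deadline has passed" (False), P = "the valve is open" (True), D = "Ravi is on call" (True), G = "the temperature is below freezing" (False), N = "the build passed" (False).

(A): In symbols: not ((Q nand (H xor not P)) nor not D)

not P = not True = False
H xor not P = False xor False = False
Q nand (H xor not P) = True nand False = True
not D = not True = False
(Q nand (H xor not P)) nor not D = True nor False = False
not ((Q nand (H xor not P)) nor not D) = not False = True
Thus (A) is true.

(B): Parsed as ((Q and (not D -> P)) nand not G) iff (N nand H)

not D = not True = False
not D -> P = False -> True = True
Q and (not D -> P) = True and True = True
not G = not False = True
(Q and (not D -> P)) nand not G = True nand True = False
N nand H = False nand False = True
((Q and (not D -> P)) nand not G) iff (N nand H) = False iff True = False
Thus (B) is false.

(C): This is (N -> not G) -> (not (D iff not Q) iff (not H iff P)).

not G = not False = True
N -> not G = False -> True = True
not Q = not True = False
D iff not Q = True iff False = False
not (D iff not Q) = not False = True
not H = not False = True
not H iff P = True iff True = True
not (D iff not Q) iff (not H iff P) = True iff True = True
(N -> not G) -> (not (D iff not Q) iff (not H iff P)) = True -> True = True
So (C) is true.

True statements: 2 ((A), (C)).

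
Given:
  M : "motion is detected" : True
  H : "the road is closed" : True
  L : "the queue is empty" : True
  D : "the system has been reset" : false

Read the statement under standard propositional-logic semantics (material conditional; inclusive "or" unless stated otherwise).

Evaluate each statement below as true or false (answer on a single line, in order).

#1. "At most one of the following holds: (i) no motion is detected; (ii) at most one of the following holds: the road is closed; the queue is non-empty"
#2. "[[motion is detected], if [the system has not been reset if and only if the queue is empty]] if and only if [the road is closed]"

#1 True / #2 True

#1: Parsed as ~M nand (H nand ~L)

~M = ~T = F
~L = ~T = F
H nand ~L = T nand F = T
~M nand (H nand ~L) = F nand T = T
So #1 is true.

#2: Parsed as ((~D <-> L) -> M) <-> H

~D = ~F = T
~D <-> L = T <-> T = T
(~D <-> L) -> M = T -> T = T
((~D <-> L) -> M) <-> H = T <-> T = T
Thus #2 is true.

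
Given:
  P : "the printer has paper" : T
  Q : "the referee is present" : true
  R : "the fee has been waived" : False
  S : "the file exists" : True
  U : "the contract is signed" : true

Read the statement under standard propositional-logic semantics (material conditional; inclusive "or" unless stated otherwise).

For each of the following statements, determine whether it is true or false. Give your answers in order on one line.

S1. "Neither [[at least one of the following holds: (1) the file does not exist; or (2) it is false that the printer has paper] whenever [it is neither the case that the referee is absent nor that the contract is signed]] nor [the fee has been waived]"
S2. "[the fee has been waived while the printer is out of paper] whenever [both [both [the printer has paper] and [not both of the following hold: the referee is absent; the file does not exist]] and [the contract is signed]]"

S1 false, S2 false

S1: In symbols: ((¬Q ↓ U) → (¬S ∨ ¬P)) ↓ R

¬Q = ¬T = F
¬Q ↓ U = F ↓ T = F
¬S = ¬T = F
¬P = ¬T = F
¬S ∨ ¬P = F ∨ F = F
(¬Q ↓ U) → (¬S ∨ ¬P) = F → F = T
((¬Q ↓ U) → (¬S ∨ ¬P)) ↓ R = T ↓ F = F
So S1 is false.

S2: Formalization: ((P ∧ (¬Q ↑ ¬S)) ∧ U) → (R ∧ ¬P)

¬Q = ¬T = F
¬S = ¬T = F
¬Q ↑ ¬S = F ↑ F = T
P ∧ (¬Q ↑ ¬S) = T ∧ T = T
(P ∧ (¬Q ↑ ¬S)) ∧ U = T ∧ T = T
¬P = ¬T = F
R ∧ ¬P = F ∧ F = F
((P ∧ (¬Q ↑ ¬S)) ∧ U) → (R ∧ ¬P) = T → F = F
So S2 is false.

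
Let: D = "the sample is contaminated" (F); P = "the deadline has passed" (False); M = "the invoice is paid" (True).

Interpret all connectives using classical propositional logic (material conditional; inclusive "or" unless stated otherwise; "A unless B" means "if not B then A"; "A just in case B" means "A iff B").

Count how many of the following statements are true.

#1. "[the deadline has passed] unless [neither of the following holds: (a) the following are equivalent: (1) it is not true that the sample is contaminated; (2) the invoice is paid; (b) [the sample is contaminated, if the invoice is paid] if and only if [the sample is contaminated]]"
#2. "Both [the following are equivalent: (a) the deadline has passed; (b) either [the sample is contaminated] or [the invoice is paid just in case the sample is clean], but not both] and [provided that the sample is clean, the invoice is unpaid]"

#1: Parsed as P | ((~D <-> M) nor ((M -> D) <-> D))

~D = ~F = T
~D <-> M = T <-> T = T
M -> D = T -> F = F
(M -> D) <-> D = F <-> F = T
(~D <-> M) nor ((M -> D) <-> D) = T nor T = F
P | ((~D <-> M) nor ((M -> D) <-> D)) = F | F = F
Thus #1 is false.

#2: This is (P <-> (D xor (M <-> ~D))) & (~D -> ~M).

~D = ~F = T
M <-> ~D = T <-> T = T
D xor (M <-> ~D) = F xor T = T
P <-> (D xor (M <-> ~D)) = F <-> T = F
~D = ~F = T
~M = ~T = F
~D -> ~M = T -> F = F
(P <-> (D xor (M <-> ~D))) & (~D -> ~M) = F & F = F
So #2 is false.

0 of the 2 statements are true (none).

0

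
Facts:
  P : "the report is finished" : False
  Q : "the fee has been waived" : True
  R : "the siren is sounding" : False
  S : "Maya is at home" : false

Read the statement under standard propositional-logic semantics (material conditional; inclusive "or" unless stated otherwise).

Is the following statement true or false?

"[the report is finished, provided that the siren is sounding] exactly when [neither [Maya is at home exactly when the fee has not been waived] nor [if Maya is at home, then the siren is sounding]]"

The statement is false.

In symbols: (R -> P) iff ((S iff not Q) nor (S -> R))

R -> P = False -> False = True
not Q = not True = False
S iff not Q = False iff False = True
S -> R = False -> False = True
(S iff not Q) nor (S -> R) = True nor True = False
(R -> P) iff ((S iff not Q) nor (S -> R)) = True iff False = False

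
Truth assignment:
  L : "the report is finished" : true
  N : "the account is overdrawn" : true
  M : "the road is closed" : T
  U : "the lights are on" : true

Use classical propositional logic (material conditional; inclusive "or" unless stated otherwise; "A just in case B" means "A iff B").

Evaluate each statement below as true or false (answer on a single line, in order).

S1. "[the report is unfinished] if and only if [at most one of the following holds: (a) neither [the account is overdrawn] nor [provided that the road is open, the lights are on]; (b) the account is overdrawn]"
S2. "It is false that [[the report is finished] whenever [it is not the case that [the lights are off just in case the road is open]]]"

S1: This is not L iff ((N nor (not M -> U)) nand N).

not L = not True = False
not M = not True = False
not M -> U = False -> True = True
N nor (not M -> U) = True nor True = False
(N nor (not M -> U)) nand N = False nand True = True
not L iff ((N nor (not M -> U)) nand N) = False iff True = False
So S1 is false.

S2: This is not (not (not U iff not M) -> L).

not U = not True = False
not M = not True = False
not U iff not M = False iff False = True
not (not U iff not M) = not True = False
not (not U iff not M) -> L = False -> True = True
not (not (not U iff not M) -> L) = not True = False
Hence S2 is false.

S1 False, S2 False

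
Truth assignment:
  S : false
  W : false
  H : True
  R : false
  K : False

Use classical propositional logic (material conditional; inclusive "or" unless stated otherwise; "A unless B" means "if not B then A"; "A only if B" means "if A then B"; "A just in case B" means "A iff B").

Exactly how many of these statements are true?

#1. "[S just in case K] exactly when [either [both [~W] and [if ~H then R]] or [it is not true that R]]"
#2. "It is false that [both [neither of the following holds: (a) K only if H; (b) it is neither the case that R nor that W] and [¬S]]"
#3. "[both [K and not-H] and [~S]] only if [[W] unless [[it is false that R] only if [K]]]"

3

#1: In symbols: (S ↔ K) ↔ ((¬W ∧ (¬H → R)) ∨ ¬R)

S ↔ K = F ↔ F = T
¬W = ¬F = T
¬H = ¬T = F
¬H → R = F → F = T
¬W ∧ (¬H → R) = T ∧ T = T
¬R = ¬F = T
(¬W ∧ (¬H → R)) ∨ ¬R = T ∨ T = T
(S ↔ K) ↔ ((¬W ∧ (¬H → R)) ∨ ¬R) = T ↔ T = T
So #1 is true.

#2: This is ¬(((K → H) ↓ (R ↓ W)) ∧ ¬S).

K → H = F → T = T
R ↓ W = F ↓ F = T
(K → H) ↓ (R ↓ W) = T ↓ T = F
¬S = ¬F = T
((K → H) ↓ (R ↓ W)) ∧ ¬S = F ∧ T = F
¬(((K → H) ↓ (R ↓ W)) ∧ ¬S) = ¬F = T
So #2 is true.

#3: Formalization: ((K ∧ ¬H) ∧ ¬S) → (W ∨ (¬R → K))

¬H = ¬T = F
K ∧ ¬H = F ∧ F = F
¬S = ¬F = T
(K ∧ ¬H) ∧ ¬S = F ∧ T = F
¬R = ¬F = T
¬R → K = T → F = F
W ∨ (¬R → K) = F ∨ F = F
((K ∧ ¬H) ∧ ¬S) → (W ∨ (¬R → K)) = F → F = T
So #3 is true.

True statements: 3 (#1, #2, #3).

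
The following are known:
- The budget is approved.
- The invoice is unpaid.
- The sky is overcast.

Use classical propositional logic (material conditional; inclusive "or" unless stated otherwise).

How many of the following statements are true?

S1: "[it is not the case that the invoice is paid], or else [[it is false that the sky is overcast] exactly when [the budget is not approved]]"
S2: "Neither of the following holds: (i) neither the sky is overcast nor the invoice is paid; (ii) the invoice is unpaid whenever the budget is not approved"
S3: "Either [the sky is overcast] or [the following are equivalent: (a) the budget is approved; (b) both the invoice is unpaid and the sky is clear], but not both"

2

Let Q = "the invoice is paid" (False), R = "the sky is overcast" (True), P = "the budget is approved" (True).

S1: Formalization: not Q or (not R iff not P)

not Q = not False = True
not R = not True = False
not P = not True = False
not R iff not P = False iff False = True
not Q or (not R iff not P) = True or True = True
Thus S1 is true.

S2: Formalization: (R nor Q) nor (not P -> not Q)

R nor Q = True nor False = False
not P = not True = False
not Q = not False = True
not P -> not Q = False -> True = True
(R nor Q) nor (not P -> not Q) = False nor True = False
So S2 is false.

S3: This is R xor (P iff (not Q and not R)).

not Q = not False = True
not R = not True = False
not Q and not R = True and False = False
P iff (not Q and not R) = True iff False = False
R xor (P iff (not Q and not R)) = True xor False = True
Hence S3 is true.

2 of the 3 statements are true (S1, S3).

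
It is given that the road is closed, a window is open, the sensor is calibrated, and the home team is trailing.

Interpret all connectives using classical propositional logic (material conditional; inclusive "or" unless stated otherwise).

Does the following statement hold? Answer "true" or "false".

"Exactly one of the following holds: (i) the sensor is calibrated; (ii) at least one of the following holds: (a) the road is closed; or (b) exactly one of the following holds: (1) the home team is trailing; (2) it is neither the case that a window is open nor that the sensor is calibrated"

Let G = "the sensor is calibrated" (True), K = "the road is closed" (True), R = "the home team is leading" (False), N = "a window is open" (True).
In symbols: G xor (K or (not R xor (N nor G)))

not R = not False = True
N nor G = True nor True = False
not R xor (N nor G) = True xor False = True
K or (not R xor (N nor G)) = True or True = True
G xor (K or (not R xor (N nor G))) = True xor True = False

False.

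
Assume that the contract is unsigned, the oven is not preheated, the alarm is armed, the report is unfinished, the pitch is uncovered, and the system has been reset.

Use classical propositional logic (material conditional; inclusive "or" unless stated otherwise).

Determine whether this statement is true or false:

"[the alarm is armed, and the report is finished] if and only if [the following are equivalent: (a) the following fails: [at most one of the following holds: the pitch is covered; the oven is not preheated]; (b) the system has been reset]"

Let G = "the alarm is armed" (True), D = "the report is finished" (False), L = "the pitch is covered" (False), Q = "the oven is preheated" (False), S = "the system has been reset" (True).
This is (G and D) iff (not (L nand not Q) iff S).

G and D = True and False = False
not Q = not False = True
L nand not Q = False nand True = True
not (L nand not Q) = not True = False
not (L nand not Q) iff S = False iff True = False
(G and D) iff (not (L nand not Q) iff S) = False iff False = True

true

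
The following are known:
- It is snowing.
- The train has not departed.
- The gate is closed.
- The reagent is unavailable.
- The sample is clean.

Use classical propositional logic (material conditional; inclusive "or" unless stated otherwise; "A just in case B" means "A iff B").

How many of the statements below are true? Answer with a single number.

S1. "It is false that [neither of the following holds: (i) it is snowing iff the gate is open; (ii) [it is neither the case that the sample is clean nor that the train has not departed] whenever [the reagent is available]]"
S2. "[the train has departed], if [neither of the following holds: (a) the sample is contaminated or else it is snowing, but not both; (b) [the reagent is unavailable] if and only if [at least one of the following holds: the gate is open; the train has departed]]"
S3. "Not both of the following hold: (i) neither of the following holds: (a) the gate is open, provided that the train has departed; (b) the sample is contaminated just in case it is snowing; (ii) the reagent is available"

Let R = "it is snowing" (T), M = "the gate is open" (F), V = "the reagent is available" (F), K = "the sample is contaminated" (F), G = "the train has departed" (F).

S1: This is ¬((R ↔ M) ↓ (V → (¬K ↓ ¬G))).

R ↔ M = T ↔ F = F
¬K = ¬F = T
¬G = ¬F = T
¬K ↓ ¬G = T ↓ T = F
V → (¬K ↓ ¬G) = F → F = T
(R ↔ M) ↓ (V → (¬K ↓ ¬G)) = F ↓ T = F
¬((R ↔ M) ↓ (V → (¬K ↓ ¬G))) = ¬F = T
So S1 is true.

S2: In symbols: ((K ⊕ R) ↓ (¬V ↔ (M ∨ G))) → G

K ⊕ R = F ⊕ T = T
¬V = ¬F = T
M ∨ G = F ∨ F = F
¬V ↔ (M ∨ G) = T ↔ F = F
(K ⊕ R) ↓ (¬V ↔ (M ∨ G)) = T ↓ F = F
((K ⊕ R) ↓ (¬V ↔ (M ∨ G))) → G = F → F = T
Thus S2 is true.

S3: This is ((G → M) ↓ (K ↔ R)) ↑ V.

G → M = F → F = T
K ↔ R = F ↔ T = F
(G → M) ↓ (K ↔ R) = T ↓ F = F
((G → M) ↓ (K ↔ R)) ↑ V = F ↑ F = T
So S3 is true.

Count: 3.

3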